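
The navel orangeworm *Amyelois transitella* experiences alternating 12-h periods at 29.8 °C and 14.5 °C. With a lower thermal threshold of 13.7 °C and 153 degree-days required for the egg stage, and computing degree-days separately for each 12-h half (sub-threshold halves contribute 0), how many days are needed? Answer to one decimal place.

Day half: max(0, 29.8 − 13.7) × 0.5 = 16.1 × 0.5 = 8.05 DD.
Night half: max(0, 14.5 − 13.7) × 0.5 = 0.8 × 0.5 = 0.40 DD.
Per 24 h: 8.45 DD/day.
Duration = 153 / 8.45 = 18.107 ≈ 18.1 days.

18.1 days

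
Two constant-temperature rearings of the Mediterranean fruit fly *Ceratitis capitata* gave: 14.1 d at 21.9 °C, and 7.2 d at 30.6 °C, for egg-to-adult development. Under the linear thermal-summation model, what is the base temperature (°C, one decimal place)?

12.8 °C

Linear rate model ⇒ the product D·(T − T_b) is constant across temperatures.
14.1·(21.9 − T_b) = 7.2·(30.6 − T_b)
T_b = (14.1·21.9 − 7.2·30.6) / (14.1 − 7.2) = 88.47 / 6.9 = 12.822 °C ≈ 12.8 °C.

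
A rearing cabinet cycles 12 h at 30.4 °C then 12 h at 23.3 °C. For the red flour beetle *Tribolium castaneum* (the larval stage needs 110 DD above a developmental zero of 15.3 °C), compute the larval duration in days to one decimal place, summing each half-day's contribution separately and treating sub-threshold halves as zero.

Day half: max(0, 30.4 − 15.3) × 0.5 = 15.1 × 0.5 = 7.55 DD.
Night half: max(0, 23.3 − 15.3) × 0.5 = 8.0 × 0.5 = 4.00 DD.
Per 24 h: 11.55 DD/day.
Duration = 110 / 11.55 = 9.524 ≈ 9.5 days.

9.5 days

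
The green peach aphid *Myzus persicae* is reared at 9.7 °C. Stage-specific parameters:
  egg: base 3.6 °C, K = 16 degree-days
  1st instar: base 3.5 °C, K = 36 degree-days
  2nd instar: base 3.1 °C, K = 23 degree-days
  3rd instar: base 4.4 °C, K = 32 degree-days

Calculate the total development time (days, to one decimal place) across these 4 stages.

18.0 days

egg: 16 / (9.7 − 3.6) = 16 / 6.1 = 2.623 d.
1st instar: 36 / (9.7 − 3.5) = 36 / 6.2 = 5.806 d.
2nd instar: 23 / (9.7 − 3.1) = 23 / 6.6 = 3.485 d.
3rd instar: 32 / (9.7 − 4.4) = 32 / 5.3 = 6.038 d.
Sum = 17.952 ≈ 18.0 days.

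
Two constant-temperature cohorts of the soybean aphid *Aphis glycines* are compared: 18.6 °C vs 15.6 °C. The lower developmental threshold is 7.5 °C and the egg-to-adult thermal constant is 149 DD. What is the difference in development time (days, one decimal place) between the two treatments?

At 18.6 °C: 149 / (18.6 − 7.5) = 149 / 11.1 = 13.423 d.
At 15.6 °C: 149 / (15.6 − 7.5) = 149 / 8.1 = 18.395 d.
Difference = |13.423 − 18.395| = 4.972 ≈ 5.0 days.

5.0 days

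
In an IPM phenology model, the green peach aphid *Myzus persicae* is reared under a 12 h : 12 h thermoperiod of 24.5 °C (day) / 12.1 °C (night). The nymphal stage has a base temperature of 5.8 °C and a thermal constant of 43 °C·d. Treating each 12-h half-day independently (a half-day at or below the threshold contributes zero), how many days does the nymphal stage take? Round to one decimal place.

Day half: max(0, 24.5 − 5.8) × 0.5 = 18.7 × 0.5 = 9.35 DD.
Night half: max(0, 12.1 − 5.8) × 0.5 = 6.3 × 0.5 = 3.15 DD.
Per 24 h: 12.50 DD/day.
Duration = 43 / 12.50 = 3.440 ≈ 3.4 days.

3.4 days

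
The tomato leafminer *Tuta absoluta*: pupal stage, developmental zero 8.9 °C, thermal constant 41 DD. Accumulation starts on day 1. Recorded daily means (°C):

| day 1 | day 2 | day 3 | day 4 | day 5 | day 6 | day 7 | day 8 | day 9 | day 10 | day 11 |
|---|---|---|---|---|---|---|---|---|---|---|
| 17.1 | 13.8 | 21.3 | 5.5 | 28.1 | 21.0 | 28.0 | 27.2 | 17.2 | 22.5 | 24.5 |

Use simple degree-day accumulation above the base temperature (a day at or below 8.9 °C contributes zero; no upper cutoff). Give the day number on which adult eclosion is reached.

day 5

Daily DD above 8.9 °C: 8.2, 4.9, 12.4, 0.0, 19.2, 12.1, 19.1, 18.3, 8.3, 13.6, 15.6.
Cumulative: 8.2, 13.1, 25.5, 25.5, 44.7, 56.8, 75.9, 94.2, 102.5, 116.1, 131.7.
The total first reaches 41 DD on day 5.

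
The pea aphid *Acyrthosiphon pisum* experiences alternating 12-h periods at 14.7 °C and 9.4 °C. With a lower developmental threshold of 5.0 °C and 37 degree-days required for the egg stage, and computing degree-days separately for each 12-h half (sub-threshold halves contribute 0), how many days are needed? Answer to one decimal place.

5.2 days

Day half: max(0, 14.7 − 5.0) × 0.5 = 9.7 × 0.5 = 4.85 DD.
Night half: max(0, 9.4 − 5.0) × 0.5 = 4.4 × 0.5 = 2.20 DD.
Per 24 h: 7.05 DD/day.
Duration = 37 / 7.05 = 5.248 ≈ 5.2 days.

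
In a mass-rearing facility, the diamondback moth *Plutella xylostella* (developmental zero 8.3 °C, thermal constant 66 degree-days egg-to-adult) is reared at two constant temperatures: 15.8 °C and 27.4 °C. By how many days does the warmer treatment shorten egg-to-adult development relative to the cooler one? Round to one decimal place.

5.3 days

At 15.8 °C: 66 / (15.8 − 8.3) = 66 / 7.5 = 8.800 d.
At 27.4 °C: 66 / (27.4 − 8.3) = 66 / 19.1 = 3.455 d.
Difference = |8.800 − 3.455| = 5.345 ≈ 5.3 days.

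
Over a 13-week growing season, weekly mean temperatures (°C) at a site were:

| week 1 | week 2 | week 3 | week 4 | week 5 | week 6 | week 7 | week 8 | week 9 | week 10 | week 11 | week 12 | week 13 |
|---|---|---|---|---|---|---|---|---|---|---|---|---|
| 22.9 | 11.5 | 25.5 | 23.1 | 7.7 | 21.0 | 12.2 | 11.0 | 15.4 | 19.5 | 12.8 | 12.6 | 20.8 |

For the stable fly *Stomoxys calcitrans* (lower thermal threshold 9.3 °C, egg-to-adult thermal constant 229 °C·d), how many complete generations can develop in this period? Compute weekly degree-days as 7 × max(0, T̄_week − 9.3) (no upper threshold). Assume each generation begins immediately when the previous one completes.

Weekly DD (7 × max(0, T̄ − 9.3)): 95.2, 15.4, 113.4, 96.6, 0.0, 81.9, 20.3, 11.9, 42.7, 71.4, 24.5, 23.1, 80.5.
Season total = 676.9 DD.
Complete generations = ⌊676.9 / 229⌋ = 2.

2 generations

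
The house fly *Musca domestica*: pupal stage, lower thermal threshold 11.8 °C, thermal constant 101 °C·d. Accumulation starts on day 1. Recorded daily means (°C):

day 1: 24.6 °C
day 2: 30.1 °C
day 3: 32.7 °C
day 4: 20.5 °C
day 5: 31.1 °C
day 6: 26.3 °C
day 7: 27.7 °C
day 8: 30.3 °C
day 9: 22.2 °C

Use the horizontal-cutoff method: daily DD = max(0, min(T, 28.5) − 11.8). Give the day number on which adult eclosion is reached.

day 7

Daily DD above 11.8 °C (capped at 16.7): 12.8, 16.7, 16.7, 8.7, 16.7, 14.5, 15.9, 16.7, 10.4.
Cumulative: 12.8, 29.5, 46.2, 54.9, 71.6, 86.1, 102.0, 118.7, 129.1.
The total first reaches 101 DD on day 7.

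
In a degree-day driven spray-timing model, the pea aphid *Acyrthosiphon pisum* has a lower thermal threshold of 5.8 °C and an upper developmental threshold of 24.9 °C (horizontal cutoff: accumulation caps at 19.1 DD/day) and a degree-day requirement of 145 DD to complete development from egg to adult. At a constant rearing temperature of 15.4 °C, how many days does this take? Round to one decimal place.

15.1 days

Daily accumulation = 15.4 − 5.8 = 9.6 DD/day.
Duration = 145 / 9.6 = 15.104 ≈ 15.1 days.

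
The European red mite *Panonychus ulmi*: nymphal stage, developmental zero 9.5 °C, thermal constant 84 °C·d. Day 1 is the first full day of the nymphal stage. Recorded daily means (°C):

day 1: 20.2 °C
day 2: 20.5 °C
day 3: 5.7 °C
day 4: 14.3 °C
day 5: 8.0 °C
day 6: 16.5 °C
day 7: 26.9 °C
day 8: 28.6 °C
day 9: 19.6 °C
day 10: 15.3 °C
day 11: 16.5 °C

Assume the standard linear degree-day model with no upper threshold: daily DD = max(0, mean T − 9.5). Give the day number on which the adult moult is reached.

day 10

Daily DD above 9.5 °C: 10.7, 11.0, 0.0, 4.8, 0.0, 7.0, 17.4, 19.1, 10.1, 5.8, 7.0.
Cumulative: 10.7, 21.7, 21.7, 26.5, 26.5, 33.5, 50.9, 70.0, 80.1, 85.9, 92.9.
The total first reaches 84 DD on day 10.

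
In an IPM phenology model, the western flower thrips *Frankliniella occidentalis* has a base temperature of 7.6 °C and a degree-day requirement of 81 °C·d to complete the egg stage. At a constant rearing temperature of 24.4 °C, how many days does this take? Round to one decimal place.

Daily accumulation = 24.4 − 7.6 = 16.8 DD/day.
Duration = 81 / 16.8 = 4.821 ≈ 4.8 days.

4.8 days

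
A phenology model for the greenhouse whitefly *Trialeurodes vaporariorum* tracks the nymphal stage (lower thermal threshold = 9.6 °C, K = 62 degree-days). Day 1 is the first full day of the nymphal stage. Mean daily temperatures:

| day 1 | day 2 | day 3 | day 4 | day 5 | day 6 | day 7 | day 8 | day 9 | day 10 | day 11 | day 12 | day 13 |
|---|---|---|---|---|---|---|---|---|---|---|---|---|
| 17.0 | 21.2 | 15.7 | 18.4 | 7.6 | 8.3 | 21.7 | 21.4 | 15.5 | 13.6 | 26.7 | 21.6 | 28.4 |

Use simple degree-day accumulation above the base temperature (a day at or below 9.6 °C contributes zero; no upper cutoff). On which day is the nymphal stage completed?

Daily DD above 9.6 °C: 7.4, 11.6, 6.1, 8.8, 0.0, 0.0, 12.1, 11.8, 5.9, 4.0, 17.1, 12.0, 18.8.
Cumulative: 7.4, 19.0, 25.1, 33.9, 33.9, 33.9, 46.0, 57.8, 63.7, 67.7, 84.8, 96.8, 115.6.
The total first reaches 62 DD on day 9.

day 9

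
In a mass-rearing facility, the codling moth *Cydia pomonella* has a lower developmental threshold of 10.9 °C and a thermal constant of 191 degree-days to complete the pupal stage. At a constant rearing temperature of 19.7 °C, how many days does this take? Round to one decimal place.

Daily accumulation = 19.7 − 10.9 = 8.8 DD/day.
Duration = 191 / 8.8 = 21.705 ≈ 21.7 days.

21.7 days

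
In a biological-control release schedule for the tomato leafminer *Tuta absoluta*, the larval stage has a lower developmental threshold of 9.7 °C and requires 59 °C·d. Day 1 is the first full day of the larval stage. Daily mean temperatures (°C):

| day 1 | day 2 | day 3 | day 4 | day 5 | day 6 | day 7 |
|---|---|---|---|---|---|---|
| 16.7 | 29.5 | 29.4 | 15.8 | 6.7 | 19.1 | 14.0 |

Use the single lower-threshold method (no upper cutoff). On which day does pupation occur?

Daily DD above 9.7 °C: 7.0, 19.8, 19.7, 6.1, 0.0, 9.4, 4.3.
Cumulative: 7.0, 26.8, 46.5, 52.6, 52.6, 62.0, 66.3.
The total first reaches 59 DD on day 6.

day 6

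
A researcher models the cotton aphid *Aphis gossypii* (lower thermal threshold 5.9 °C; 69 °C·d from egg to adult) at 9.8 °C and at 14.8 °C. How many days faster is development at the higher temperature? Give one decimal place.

At 9.8 °C: 69 / (9.8 − 5.9) = 69 / 3.9 = 17.692 d.
At 14.8 °C: 69 / (14.8 − 5.9) = 69 / 8.9 = 7.753 d.
Difference = |17.692 − 7.753| = 9.939 ≈ 9.9 days.

9.9 days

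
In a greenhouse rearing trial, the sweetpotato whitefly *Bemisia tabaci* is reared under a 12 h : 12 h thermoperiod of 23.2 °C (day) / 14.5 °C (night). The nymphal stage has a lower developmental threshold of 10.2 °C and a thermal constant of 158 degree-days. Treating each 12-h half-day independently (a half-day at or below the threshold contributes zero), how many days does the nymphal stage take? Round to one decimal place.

18.3 days

Day half: max(0, 23.2 − 10.2) × 0.5 = 13.0 × 0.5 = 6.50 DD.
Night half: max(0, 14.5 − 10.2) × 0.5 = 4.3 × 0.5 = 2.15 DD.
Per 24 h: 8.65 DD/day.
Duration = 158 / 8.65 = 18.266 ≈ 18.3 days.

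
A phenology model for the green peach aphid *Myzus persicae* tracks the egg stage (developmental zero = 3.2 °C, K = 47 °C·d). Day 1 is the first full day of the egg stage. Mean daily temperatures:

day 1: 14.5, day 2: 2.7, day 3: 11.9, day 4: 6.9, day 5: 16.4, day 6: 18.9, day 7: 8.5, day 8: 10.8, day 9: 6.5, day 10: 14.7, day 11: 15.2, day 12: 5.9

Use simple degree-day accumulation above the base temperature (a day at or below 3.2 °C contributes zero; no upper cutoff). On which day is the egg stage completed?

day 6

Daily DD above 3.2 °C: 11.3, 0.0, 8.7, 3.7, 13.2, 15.7, 5.3, 7.6, 3.3, 11.5, 12.0, 2.7.
Cumulative: 11.3, 11.3, 20.0, 23.7, 36.9, 52.6, 57.9, 65.5, 68.8, 80.3, 92.3, 95.0.
The total first reaches 47 DD on day 6.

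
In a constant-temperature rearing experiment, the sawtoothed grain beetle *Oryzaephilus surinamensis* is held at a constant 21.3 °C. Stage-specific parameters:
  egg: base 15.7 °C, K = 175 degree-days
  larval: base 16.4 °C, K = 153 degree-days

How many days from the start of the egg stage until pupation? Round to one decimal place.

62.5 days

egg: 175 / (21.3 − 15.7) = 175 / 5.6 = 31.250 d.
larval: 153 / (21.3 − 16.4) = 153 / 4.9 = 31.224 d.
Sum = 62.474 ≈ 62.5 days.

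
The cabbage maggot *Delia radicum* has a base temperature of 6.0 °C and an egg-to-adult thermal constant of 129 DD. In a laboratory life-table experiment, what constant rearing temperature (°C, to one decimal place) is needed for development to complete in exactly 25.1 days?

Required daily accumulation = 129 / 25.1 = 5.139 DD/day.
T = T_base + 5.139 = 6.0 + 5.139 = 11.139 ≈ 11.1 °C.

11.1 °C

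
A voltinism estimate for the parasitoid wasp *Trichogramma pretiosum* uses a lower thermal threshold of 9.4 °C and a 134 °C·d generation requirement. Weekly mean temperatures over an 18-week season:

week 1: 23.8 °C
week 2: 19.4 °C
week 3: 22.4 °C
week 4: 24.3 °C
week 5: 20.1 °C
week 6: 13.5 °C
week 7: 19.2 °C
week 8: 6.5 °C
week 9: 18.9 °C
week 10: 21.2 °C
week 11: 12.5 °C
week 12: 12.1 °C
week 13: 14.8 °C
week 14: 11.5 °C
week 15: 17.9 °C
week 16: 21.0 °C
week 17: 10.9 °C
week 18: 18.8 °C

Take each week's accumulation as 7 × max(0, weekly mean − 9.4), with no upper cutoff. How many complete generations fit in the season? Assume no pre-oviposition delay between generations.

Weekly DD (7 × max(0, T̄ − 9.4)): 100.8, 70.0, 91.0, 104.3, 74.9, 28.7, 68.6, 0.0, 66.5, 82.6, 21.7, 18.9, 37.8, 14.7, 59.5, 81.2, 10.5, 65.8.
Season total = 997.5 DD.
Complete generations = ⌊997.5 / 134⌋ = 7.

7 generations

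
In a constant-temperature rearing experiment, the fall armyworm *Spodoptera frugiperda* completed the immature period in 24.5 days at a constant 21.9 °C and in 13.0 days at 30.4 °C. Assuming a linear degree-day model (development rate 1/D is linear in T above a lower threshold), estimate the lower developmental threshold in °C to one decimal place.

Equal thermal constants: D₁(T₁ − T_b) = D₂(T₂ − T_b).
24.5·(21.9 − T_b) = 13.0·(30.4 − T_b)
T_b = (24.5·21.9 − 13.0·30.4) / (24.5 − 13.0) = 141.35 / 11.5 = 12.291 °C ≈ 12.3 °C.

12.3 °C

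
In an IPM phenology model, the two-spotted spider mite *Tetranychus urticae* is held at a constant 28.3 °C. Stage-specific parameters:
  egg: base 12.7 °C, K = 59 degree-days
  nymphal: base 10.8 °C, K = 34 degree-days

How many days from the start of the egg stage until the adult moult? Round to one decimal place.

5.7 days

egg: 59 / (28.3 − 12.7) = 59 / 15.6 = 3.782 d.
nymphal: 34 / (28.3 − 10.8) = 34 / 17.5 = 1.943 d.
Sum = 5.725 ≈ 5.7 days.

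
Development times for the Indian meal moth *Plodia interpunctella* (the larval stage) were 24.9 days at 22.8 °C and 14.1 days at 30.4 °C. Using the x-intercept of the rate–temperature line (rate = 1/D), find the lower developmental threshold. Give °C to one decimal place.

12.9 °C

Linear rate model ⇒ the product D·(T − T_b) is constant across temperatures.
24.9·(22.8 − T_b) = 14.1·(30.4 − T_b)
T_b = (24.9·22.8 − 14.1·30.4) / (24.9 − 14.1) = 139.08 / 10.8 = 12.878 °C ≈ 12.9 °C.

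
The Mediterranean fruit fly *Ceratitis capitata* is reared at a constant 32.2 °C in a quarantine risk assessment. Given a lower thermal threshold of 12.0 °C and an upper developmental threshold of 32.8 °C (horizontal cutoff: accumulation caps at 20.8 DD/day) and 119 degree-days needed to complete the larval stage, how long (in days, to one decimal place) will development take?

5.9 days

Daily accumulation = 32.2 − 12.0 = 20.2 DD/day.
Duration = 119 / 20.2 = 5.891 ≈ 5.9 days.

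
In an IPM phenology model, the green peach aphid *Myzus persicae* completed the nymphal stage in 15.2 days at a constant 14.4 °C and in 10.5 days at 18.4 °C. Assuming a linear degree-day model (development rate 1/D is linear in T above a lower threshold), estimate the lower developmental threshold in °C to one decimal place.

Under the model K = D·(T − T_b), so D₁·(T₁ − T_b) = D₂·(T₂ − T_b).
15.2·(14.4 − T_b) = 10.5·(18.4 − T_b)
T_b = (15.2·14.4 − 10.5·18.4) / (15.2 − 10.5) = 25.68 / 4.7 = 5.464 °C ≈ 5.5 °C.

5.5 °C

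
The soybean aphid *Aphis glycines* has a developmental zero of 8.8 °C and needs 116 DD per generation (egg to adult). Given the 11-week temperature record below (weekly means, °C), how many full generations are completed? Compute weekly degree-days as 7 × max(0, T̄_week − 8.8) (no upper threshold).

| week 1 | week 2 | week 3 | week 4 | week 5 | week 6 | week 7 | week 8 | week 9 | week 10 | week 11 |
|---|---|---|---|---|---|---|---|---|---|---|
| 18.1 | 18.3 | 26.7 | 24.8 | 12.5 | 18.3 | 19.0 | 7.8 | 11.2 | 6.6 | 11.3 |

Weekly DD (7 × max(0, T̄ − 8.8)): 65.1, 66.5, 125.3, 112.0, 25.9, 66.5, 71.4, 0.0, 16.8, 0.0, 17.5.
Season total = 567.0 DD.
Complete generations = ⌊567.0 / 116⌋ = 4.

4 generations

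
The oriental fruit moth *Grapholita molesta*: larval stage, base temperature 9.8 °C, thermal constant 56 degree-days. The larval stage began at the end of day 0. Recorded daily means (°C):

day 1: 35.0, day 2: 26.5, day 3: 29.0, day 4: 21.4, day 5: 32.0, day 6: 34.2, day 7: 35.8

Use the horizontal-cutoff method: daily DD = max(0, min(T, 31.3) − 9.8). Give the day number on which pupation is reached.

day 3

Daily DD above 9.8 °C (capped at 21.5): 21.5, 16.7, 19.2, 11.6, 21.5, 21.5, 21.5.
Cumulative: 21.5, 38.2, 57.4, 69.0, 90.5, 112.0, 133.5.
The total first reaches 56 DD on day 3.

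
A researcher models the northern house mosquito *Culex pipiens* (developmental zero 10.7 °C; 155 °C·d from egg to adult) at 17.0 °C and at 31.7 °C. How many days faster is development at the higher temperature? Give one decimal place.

17.2 days

At 17.0 °C: 155 / (17.0 − 10.7) = 155 / 6.3 = 24.603 d.
At 31.7 °C: 155 / (31.7 − 10.7) = 155 / 21.0 = 7.381 d.
Difference = |24.603 − 7.381| = 17.222 ≈ 17.2 days.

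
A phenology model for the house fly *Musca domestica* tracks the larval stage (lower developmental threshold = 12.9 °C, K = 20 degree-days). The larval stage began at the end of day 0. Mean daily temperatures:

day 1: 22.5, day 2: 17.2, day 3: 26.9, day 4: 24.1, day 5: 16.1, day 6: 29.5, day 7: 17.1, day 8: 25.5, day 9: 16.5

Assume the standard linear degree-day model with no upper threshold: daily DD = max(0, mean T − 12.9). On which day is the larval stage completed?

Daily DD above 12.9 °C: 9.6, 4.3, 14.0, 11.2, 3.2, 16.6, 4.2, 12.6, 3.6.
Cumulative: 9.6, 13.9, 27.9, 39.1, 42.3, 58.9, 63.1, 75.7, 79.3.
The total first reaches 20 DD on day 3.

day 3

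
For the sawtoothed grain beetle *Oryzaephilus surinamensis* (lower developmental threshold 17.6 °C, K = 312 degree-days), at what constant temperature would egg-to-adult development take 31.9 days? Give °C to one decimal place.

27.4 °C

Required daily accumulation = 312 / 31.9 = 9.781 DD/day.
T = T_base + 9.781 = 17.6 + 9.781 = 27.381 ≈ 27.4 °C.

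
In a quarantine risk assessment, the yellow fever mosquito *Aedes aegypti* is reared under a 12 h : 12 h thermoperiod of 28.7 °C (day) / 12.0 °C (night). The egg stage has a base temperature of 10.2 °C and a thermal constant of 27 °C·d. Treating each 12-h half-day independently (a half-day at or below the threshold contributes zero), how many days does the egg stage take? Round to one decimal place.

2.7 days

Day half: max(0, 28.7 − 10.2) × 0.5 = 18.5 × 0.5 = 9.25 DD.
Night half: max(0, 12.0 − 10.2) × 0.5 = 1.8 × 0.5 = 0.90 DD.
Per 24 h: 10.15 DD/day.
Duration = 27 / 10.15 = 2.660 ≈ 2.7 days.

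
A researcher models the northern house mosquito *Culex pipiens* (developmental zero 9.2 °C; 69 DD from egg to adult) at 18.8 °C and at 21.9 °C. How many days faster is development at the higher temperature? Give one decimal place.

At 18.8 °C: 69 / (18.8 − 9.2) = 69 / 9.6 = 7.187 d.
At 21.9 °C: 69 / (21.9 − 9.2) = 69 / 12.7 = 5.433 d.
Difference = |7.187 − 5.433| = 1.754 ≈ 1.8 days.

1.8 days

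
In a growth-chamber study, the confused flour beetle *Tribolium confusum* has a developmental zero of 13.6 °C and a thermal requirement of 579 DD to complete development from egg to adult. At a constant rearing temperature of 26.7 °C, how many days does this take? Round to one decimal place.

Daily accumulation = 26.7 − 13.6 = 13.1 DD/day.
Duration = 579 / 13.1 = 44.198 ≈ 44.2 days.

44.2 days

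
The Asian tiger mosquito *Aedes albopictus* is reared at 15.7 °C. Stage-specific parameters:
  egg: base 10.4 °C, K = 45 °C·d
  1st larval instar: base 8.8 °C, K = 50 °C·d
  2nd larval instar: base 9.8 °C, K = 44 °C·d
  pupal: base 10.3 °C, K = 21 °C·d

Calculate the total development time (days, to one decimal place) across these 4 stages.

27.1 days

egg: 45 / (15.7 − 10.4) = 45 / 5.3 = 8.491 d.
1st larval instar: 50 / (15.7 − 8.8) = 50 / 6.9 = 7.246 d.
2nd larval instar: 44 / (15.7 − 9.8) = 44 / 5.9 = 7.458 d.
pupal: 21 / (15.7 − 10.3) = 21 / 5.4 = 3.889 d.
Sum = 27.083 ≈ 27.1 days.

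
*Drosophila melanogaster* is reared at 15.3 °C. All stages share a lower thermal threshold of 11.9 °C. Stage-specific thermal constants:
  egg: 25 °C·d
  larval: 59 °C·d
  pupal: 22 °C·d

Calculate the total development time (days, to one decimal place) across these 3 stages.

31.2 days

Daily accumulation at 15.3 °C = 15.3 − 11.9 = 3.4 DD/day.
Total K = 25 + 59 + 22 = 106 DD.
Total duration = 106 / 3.4 = 31.176 ≈ 31.2 days.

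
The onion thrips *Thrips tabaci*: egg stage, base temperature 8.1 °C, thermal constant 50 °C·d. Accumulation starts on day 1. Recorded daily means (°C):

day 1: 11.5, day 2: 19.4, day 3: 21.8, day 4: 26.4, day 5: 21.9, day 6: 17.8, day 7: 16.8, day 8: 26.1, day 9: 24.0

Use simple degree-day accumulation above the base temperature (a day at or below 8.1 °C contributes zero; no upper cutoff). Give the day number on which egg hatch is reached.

day 5

Daily DD above 8.1 °C: 3.4, 11.3, 13.7, 18.3, 13.8, 9.7, 8.7, 18.0, 15.9.
Cumulative: 3.4, 14.7, 28.4, 46.7, 60.5, 70.2, 78.9, 96.9, 112.8.
The total first reaches 50 DD on day 5.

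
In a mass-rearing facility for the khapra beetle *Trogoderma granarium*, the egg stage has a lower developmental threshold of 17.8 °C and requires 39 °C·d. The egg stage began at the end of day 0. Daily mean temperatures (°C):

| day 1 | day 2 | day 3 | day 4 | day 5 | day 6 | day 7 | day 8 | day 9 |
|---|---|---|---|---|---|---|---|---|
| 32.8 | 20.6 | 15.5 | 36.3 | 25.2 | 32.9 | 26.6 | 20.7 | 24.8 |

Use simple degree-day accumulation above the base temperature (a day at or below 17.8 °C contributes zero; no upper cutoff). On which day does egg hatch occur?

Daily DD above 17.8 °C: 15.0, 2.8, 0.0, 18.5, 7.4, 15.1, 8.8, 2.9, 7.0.
Cumulative: 15.0, 17.8, 17.8, 36.3, 43.7, 58.8, 67.6, 70.5, 77.5.
The total first reaches 39 DD on day 5.

day 5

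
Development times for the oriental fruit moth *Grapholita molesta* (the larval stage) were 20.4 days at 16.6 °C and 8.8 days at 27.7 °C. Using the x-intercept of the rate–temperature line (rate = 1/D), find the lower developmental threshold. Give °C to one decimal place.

8.2 °C

Equal thermal constants: D₁(T₁ − T_b) = D₂(T₂ − T_b).
20.4·(16.6 − T_b) = 8.8·(27.7 − T_b)
T_b = (20.4·16.6 − 8.8·27.7) / (20.4 − 8.8) = 94.88 / 11.6 = 8.179 °C ≈ 8.2 °C.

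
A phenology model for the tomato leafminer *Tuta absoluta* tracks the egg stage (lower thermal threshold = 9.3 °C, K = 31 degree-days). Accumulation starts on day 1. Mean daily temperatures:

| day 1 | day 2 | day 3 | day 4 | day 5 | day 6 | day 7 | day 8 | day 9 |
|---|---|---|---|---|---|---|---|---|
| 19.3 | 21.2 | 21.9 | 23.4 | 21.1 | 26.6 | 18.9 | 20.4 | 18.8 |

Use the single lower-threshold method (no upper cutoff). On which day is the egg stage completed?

day 3

Daily DD above 9.3 °C: 10.0, 11.9, 12.6, 14.1, 11.8, 17.3, 9.6, 11.1, 9.5.
Cumulative: 10.0, 21.9, 34.5, 48.6, 60.4, 77.7, 87.3, 98.4, 107.9.
The total first reaches 31 DD on day 3.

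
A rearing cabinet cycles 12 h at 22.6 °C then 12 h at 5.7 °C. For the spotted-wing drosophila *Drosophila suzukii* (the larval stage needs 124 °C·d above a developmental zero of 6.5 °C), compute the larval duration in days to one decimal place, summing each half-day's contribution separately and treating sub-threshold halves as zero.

15.4 days

Day half: max(0, 22.6 − 6.5) × 0.5 = 16.1 × 0.5 = 8.05 DD.
Night half: max(0, 5.7 − 6.5) × 0.5 = 0.0 × 0.5 = 0.00 DD.
Per 24 h: 8.05 DD/day.
Duration = 124 / 8.05 = 15.404 ≈ 15.4 days.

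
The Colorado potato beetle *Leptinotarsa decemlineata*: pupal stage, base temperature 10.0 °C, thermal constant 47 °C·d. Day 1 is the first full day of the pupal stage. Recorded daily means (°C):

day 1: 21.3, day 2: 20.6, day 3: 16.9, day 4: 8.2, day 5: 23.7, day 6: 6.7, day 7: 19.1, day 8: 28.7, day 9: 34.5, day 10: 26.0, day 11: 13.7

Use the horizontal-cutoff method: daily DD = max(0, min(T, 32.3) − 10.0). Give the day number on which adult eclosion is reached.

day 7

Daily DD above 10.0 °C (capped at 22.3): 11.3, 10.6, 6.9, 0.0, 13.7, 0.0, 9.1, 18.7, 22.3, 16.0, 3.7.
Cumulative: 11.3, 21.9, 28.8, 28.8, 42.5, 42.5, 51.6, 70.3, 92.6, 108.6, 112.3.
The total first reaches 47 DD on day 7.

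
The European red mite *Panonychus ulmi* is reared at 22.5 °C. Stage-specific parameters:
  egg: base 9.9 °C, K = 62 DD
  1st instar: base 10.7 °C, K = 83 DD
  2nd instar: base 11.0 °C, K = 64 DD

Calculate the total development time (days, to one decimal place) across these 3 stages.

17.5 days

egg: 62 / (22.5 − 9.9) = 62 / 12.6 = 4.921 d.
1st instar: 83 / (22.5 − 10.7) = 83 / 11.8 = 7.034 d.
2nd instar: 64 / (22.5 − 11.0) = 64 / 11.5 = 5.565 d.
Sum = 17.520 ≈ 17.5 days.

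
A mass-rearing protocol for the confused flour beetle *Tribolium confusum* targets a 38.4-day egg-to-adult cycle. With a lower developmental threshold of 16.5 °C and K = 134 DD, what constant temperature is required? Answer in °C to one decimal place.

20.0 °C

Required daily accumulation = 134 / 38.4 = 3.490 DD/day.
T = T_base + 3.490 = 16.5 + 3.490 = 19.990 ≈ 20.0 °C.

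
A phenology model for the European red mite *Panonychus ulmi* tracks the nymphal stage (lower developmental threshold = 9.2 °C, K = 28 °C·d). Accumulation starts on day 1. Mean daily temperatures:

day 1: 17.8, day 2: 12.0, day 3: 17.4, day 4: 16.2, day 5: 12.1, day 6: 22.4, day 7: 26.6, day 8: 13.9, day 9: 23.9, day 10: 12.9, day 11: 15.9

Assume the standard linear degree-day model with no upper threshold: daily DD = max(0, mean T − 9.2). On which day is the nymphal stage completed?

day 5

Daily DD above 9.2 °C: 8.6, 2.8, 8.2, 7.0, 2.9, 13.2, 17.4, 4.7, 14.7, 3.7, 6.7.
Cumulative: 8.6, 11.4, 19.6, 26.6, 29.5, 42.7, 60.1, 64.8, 79.5, 83.2, 89.9.
The total first reaches 28 DD on day 5.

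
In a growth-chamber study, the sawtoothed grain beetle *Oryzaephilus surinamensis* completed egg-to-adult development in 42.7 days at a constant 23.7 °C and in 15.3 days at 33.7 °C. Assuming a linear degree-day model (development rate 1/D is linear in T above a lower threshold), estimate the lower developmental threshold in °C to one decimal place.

18.1 °C

Equal thermal constants: D₁(T₁ − T_b) = D₂(T₂ − T_b).
42.7·(23.7 − T_b) = 15.3·(33.7 − T_b)
T_b = (42.7·23.7 − 15.3·33.7) / (42.7 − 15.3) = 496.38 / 27.4 = 18.116 °C ≈ 18.1 °C.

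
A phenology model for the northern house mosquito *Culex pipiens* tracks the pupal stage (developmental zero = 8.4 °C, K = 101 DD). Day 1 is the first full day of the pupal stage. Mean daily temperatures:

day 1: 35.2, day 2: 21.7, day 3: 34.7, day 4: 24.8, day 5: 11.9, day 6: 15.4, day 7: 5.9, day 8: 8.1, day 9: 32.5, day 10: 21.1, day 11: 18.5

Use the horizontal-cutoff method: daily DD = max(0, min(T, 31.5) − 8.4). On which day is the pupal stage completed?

day 9

Daily DD above 8.4 °C (capped at 23.1): 23.1, 13.3, 23.1, 16.4, 3.5, 7.0, 0.0, 0.0, 23.1, 12.7, 10.1.
Cumulative: 23.1, 36.4, 59.5, 75.9, 79.4, 86.4, 86.4, 86.4, 109.5, 122.2, 132.3.
The total first reaches 101 DD on day 9.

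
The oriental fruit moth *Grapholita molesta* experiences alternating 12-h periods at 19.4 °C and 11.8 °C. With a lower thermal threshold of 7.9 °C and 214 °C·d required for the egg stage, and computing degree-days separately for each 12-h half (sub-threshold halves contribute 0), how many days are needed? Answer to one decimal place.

Day half: max(0, 19.4 − 7.9) × 0.5 = 11.5 × 0.5 = 5.75 DD.
Night half: max(0, 11.8 − 7.9) × 0.5 = 3.9 × 0.5 = 1.95 DD.
Per 24 h: 7.70 DD/day.
Duration = 214 / 7.70 = 27.792 ≈ 27.8 days.

27.8 days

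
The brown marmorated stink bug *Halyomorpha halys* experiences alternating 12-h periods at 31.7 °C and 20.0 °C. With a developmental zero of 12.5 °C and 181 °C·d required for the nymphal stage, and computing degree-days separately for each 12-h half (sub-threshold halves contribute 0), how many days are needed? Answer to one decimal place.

13.6 days

Day half: max(0, 31.7 − 12.5) × 0.5 = 19.2 × 0.5 = 9.60 DD.
Night half: max(0, 20.0 − 12.5) × 0.5 = 7.5 × 0.5 = 3.75 DD.
Per 24 h: 13.35 DD/day.
Duration = 181 / 13.35 = 13.558 ≈ 13.6 days.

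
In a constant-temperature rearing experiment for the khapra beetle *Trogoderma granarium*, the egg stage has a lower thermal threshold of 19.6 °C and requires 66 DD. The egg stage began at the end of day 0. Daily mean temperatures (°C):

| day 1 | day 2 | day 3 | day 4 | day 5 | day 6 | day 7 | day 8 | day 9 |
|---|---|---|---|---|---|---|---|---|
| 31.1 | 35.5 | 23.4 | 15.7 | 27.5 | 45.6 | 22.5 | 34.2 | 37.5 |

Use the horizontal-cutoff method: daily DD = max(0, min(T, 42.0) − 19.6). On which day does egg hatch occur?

day 8

Daily DD above 19.6 °C (capped at 22.4): 11.5, 15.9, 3.8, 0.0, 7.9, 22.4, 2.9, 14.6, 17.9.
Cumulative: 11.5, 27.4, 31.2, 31.2, 39.1, 61.5, 64.4, 79.0, 96.9.
The total first reaches 66 DD on day 8.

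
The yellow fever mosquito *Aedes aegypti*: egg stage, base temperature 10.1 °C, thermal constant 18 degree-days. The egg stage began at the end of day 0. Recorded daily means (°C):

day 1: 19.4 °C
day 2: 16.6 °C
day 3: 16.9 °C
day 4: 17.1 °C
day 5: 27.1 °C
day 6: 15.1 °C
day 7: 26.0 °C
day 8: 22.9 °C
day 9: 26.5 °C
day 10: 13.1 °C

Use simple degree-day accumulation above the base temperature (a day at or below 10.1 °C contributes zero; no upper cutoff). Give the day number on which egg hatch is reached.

Daily DD above 10.1 °C: 9.3, 6.5, 6.8, 7.0, 17.0, 5.0, 15.9, 12.8, 16.4, 3.0.
Cumulative: 9.3, 15.8, 22.6, 29.6, 46.6, 51.6, 67.5, 80.3, 96.7, 99.7.
The total first reaches 18 DD on day 3.

day 3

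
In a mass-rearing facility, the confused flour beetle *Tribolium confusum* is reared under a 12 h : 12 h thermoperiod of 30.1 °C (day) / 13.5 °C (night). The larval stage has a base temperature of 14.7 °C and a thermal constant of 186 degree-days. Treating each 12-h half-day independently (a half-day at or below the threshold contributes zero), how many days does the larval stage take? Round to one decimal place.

Day half: max(0, 30.1 − 14.7) × 0.5 = 15.4 × 0.5 = 7.70 DD.
Night half: max(0, 13.5 − 14.7) × 0.5 = 0.0 × 0.5 = 0.00 DD.
Per 24 h: 7.70 DD/day.
Duration = 186 / 7.70 = 24.156 ≈ 24.2 days.

24.2 days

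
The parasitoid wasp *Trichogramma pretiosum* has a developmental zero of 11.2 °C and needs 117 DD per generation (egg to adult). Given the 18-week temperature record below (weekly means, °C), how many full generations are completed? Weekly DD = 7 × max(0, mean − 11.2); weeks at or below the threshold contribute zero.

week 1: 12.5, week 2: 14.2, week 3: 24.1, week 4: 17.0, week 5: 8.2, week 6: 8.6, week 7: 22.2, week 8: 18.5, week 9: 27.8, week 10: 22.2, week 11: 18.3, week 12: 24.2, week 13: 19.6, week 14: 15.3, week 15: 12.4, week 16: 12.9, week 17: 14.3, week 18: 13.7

Weekly DD (7 × max(0, T̄ − 11.2)): 9.1, 21.0, 90.3, 40.6, 0.0, 0.0, 77.0, 51.1, 116.2, 77.0, 49.7, 91.0, 58.8, 28.7, 8.4, 11.9, 21.7, 17.5.
Season total = 770.0 DD.
Complete generations = ⌊770.0 / 117⌋ = 6.

6 generations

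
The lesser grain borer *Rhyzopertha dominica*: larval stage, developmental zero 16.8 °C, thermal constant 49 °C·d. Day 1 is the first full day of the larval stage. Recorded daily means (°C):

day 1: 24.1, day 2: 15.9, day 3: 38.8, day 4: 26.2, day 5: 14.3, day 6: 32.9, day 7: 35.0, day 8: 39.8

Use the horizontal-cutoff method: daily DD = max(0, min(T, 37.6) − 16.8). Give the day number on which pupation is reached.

Daily DD above 16.8 °C (capped at 20.8): 7.3, 0.0, 20.8, 9.4, 0.0, 16.1, 18.2, 20.8.
Cumulative: 7.3, 7.3, 28.1, 37.5, 37.5, 53.6, 71.8, 92.6.
The total first reaches 49 DD on day 6.

day 6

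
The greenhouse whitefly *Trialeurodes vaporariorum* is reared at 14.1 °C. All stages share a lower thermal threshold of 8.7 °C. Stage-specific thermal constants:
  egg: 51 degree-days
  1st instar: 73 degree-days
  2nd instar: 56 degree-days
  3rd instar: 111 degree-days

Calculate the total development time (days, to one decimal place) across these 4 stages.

Daily accumulation at 14.1 °C = 14.1 − 8.7 = 5.4 DD/day.
Total K = 51 + 73 + 56 + 111 = 291 DD.
Total duration = 291 / 5.4 = 53.889 ≈ 53.9 days.

53.9 days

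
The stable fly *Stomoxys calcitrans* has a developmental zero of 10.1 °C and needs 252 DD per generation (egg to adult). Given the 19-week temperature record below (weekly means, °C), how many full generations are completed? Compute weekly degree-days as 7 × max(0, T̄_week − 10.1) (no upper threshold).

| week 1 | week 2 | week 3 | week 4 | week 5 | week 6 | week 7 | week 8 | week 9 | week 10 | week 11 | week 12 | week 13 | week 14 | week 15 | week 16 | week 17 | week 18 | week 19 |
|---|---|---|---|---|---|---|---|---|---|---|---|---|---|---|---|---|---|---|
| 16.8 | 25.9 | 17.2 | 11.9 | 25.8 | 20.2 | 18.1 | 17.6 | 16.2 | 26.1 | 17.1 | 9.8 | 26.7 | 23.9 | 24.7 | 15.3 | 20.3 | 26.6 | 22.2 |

5 generations

Weekly DD (7 × max(0, T̄ − 10.1)): 46.9, 110.6, 49.7, 12.6, 109.9, 70.7, 56.0, 52.5, 42.7, 112.0, 49.0, 0.0, 116.2, 96.6, 102.2, 36.4, 71.4, 115.5, 84.7.
Season total = 1335.6 DD.
Complete generations = ⌊1335.6 / 252⌋ = 5.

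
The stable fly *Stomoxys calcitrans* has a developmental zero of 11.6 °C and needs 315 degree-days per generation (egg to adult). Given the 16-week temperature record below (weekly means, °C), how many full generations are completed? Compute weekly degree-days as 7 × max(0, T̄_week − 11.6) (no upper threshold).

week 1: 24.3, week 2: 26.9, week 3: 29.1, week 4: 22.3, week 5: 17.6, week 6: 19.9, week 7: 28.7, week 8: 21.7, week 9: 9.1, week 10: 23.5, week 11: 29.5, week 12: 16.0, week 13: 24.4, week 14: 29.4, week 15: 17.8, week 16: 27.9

Weekly DD (7 × max(0, T̄ − 11.6)): 88.9, 107.1, 122.5, 74.9, 42.0, 58.1, 119.7, 70.7, 0.0, 83.3, 125.3, 30.8, 89.6, 124.6, 43.4, 114.1.
Season total = 1295.0 DD.
Complete generations = ⌊1295.0 / 315⌋ = 4.

4 generations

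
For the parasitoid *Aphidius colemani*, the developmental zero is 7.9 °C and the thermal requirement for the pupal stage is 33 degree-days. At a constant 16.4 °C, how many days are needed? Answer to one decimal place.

3.9 days

Daily accumulation = 16.4 − 7.9 = 8.5 DD/day.
Duration = 33 / 8.5 = 3.882 ≈ 3.9 days.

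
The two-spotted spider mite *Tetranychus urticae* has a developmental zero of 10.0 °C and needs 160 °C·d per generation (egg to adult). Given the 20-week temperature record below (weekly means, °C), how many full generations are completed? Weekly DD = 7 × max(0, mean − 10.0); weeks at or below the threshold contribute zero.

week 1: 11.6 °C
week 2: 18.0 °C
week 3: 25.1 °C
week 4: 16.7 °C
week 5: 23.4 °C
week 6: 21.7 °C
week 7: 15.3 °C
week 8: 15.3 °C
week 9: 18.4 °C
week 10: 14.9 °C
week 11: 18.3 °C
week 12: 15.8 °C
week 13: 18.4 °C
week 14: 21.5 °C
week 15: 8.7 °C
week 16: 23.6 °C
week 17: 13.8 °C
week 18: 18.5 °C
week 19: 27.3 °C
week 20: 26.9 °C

Weekly DD (7 × max(0, T̄ − 10.0)): 11.2, 56.0, 105.7, 46.9, 93.8, 81.9, 37.1, 37.1, 58.8, 34.3, 58.1, 40.6, 58.8, 80.5, 0.0, 95.2, 26.6, 59.5, 121.1, 118.3.
Season total = 1221.5 DD.
Complete generations = ⌊1221.5 / 160⌋ = 7.

7 generations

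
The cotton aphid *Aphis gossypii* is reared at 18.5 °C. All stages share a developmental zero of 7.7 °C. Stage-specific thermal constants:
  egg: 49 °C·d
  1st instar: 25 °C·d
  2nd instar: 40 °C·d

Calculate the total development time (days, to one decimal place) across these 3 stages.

10.6 days

Daily accumulation at 18.5 °C = 18.5 − 7.7 = 10.8 DD/day.
Total K = 49 + 25 + 40 = 114 DD.
Total duration = 114 / 10.8 = 10.556 ≈ 10.6 days.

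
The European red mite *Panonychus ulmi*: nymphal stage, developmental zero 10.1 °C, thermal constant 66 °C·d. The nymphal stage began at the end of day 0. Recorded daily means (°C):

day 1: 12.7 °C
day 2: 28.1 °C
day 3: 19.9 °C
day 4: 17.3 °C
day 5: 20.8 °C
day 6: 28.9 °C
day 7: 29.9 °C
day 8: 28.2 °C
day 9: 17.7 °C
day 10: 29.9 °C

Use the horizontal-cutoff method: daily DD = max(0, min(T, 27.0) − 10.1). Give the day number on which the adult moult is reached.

day 7

Daily DD above 10.1 °C (capped at 16.9): 2.6, 16.9, 9.8, 7.2, 10.7, 16.9, 16.9, 16.9, 7.6, 16.9.
Cumulative: 2.6, 19.5, 29.3, 36.5, 47.2, 64.1, 81.0, 97.9, 105.5, 122.4.
The total first reaches 66 DD on day 7.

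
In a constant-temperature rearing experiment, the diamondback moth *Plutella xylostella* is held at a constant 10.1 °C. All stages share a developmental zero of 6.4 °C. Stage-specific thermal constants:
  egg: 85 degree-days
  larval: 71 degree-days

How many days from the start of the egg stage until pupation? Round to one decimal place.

42.2 days

Daily accumulation at 10.1 °C = 10.1 − 6.4 = 3.7 DD/day.
Total K = 85 + 71 = 156 DD.
Total duration = 156 / 3.7 = 42.162 ≈ 42.2 days.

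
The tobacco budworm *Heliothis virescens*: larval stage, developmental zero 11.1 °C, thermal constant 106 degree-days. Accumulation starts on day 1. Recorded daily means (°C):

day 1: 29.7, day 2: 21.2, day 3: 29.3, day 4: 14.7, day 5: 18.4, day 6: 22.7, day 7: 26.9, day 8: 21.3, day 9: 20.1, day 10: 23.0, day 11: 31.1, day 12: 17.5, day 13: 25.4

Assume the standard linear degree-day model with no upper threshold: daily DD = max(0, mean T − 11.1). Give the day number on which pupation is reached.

Daily DD above 11.1 °C: 18.6, 10.1, 18.2, 3.6, 7.3, 11.6, 15.8, 10.2, 9.0, 11.9, 20.0, 6.4, 14.3.
Cumulative: 18.6, 28.7, 46.9, 50.5, 57.8, 69.4, 85.2, 95.4, 104.4, 116.3, 136.3, 142.7, 157.0.
The total first reaches 106 DD on day 10.

day 10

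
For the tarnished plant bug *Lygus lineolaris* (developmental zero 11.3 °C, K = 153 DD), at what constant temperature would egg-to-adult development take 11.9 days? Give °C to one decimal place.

24.2 °C

Required daily accumulation = 153 / 11.9 = 12.857 DD/day.
T = T_base + 12.857 = 11.3 + 12.857 = 24.157 ≈ 24.2 °C.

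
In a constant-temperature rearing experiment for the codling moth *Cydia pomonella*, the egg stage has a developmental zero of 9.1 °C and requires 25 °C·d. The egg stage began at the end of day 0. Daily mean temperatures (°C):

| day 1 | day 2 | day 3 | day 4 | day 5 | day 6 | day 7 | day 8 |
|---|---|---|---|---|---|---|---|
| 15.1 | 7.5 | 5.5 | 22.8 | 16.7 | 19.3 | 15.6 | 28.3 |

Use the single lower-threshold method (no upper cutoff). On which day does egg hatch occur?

Daily DD above 9.1 °C: 6.0, 0.0, 0.0, 13.7, 7.6, 10.2, 6.5, 19.2.
Cumulative: 6.0, 6.0, 6.0, 19.7, 27.3, 37.5, 44.0, 63.2.
The total first reaches 25 DD on day 5.

day 5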